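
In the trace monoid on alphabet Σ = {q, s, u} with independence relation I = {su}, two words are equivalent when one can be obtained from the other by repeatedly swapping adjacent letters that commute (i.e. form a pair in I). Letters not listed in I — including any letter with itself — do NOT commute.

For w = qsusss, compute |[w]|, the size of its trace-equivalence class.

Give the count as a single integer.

0(q) covers ∅
1(s) covers 0:q
2(u) covers 0:q
3(s) covers 1:s
4(s) covers 3:s
5(s) covers 4:s
floor of heap: 0:q
completions by unplaced set U, small U first (add the entries for U minus each lowest piece of U):
  |U|=1: {2}:1  {5}:1
  |U|=2: {2,5}:2  {4,5}:1
  |U|=3: {2,4,5}:3  {3,4,5}:1
  |U|=4: {1,3,4,5}:1  {2,3,4,5}:4
  start at 0(q): 5

5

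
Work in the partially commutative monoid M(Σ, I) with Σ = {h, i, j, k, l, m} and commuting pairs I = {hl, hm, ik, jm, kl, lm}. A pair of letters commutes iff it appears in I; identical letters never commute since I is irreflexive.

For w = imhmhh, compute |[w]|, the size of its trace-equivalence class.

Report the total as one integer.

10

drop 0:i onto floor
drop 1:m onto {0:i}
drop 2:h onto {0:i}
drop 3:m onto {1:m}
drop 4:h onto {2:h}
drop 5:h onto {4:h}
ground layer = {0:i}
drop-orders for the pieces not yet dropped (sum over which currently-grounded one goes next):
  1 to go: {3} 1  {5} 1
  2 to go: {1,3} 1  {3,5} 2  {4,5} 1
  3 to go: {1,3,5} 3  {2,4,5} 1  {3,4,5} 3
  4 to go: {1,3,4,5} 6  {2,3,4,5} 4
  if 0:i drops first: 10 orders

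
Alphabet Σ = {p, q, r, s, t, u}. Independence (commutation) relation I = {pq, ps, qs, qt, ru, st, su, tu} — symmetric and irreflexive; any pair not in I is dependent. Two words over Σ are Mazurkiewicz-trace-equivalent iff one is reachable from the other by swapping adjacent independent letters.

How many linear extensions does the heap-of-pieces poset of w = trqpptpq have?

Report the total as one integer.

#0=t has no predecessor
#1=r depends on [0:t]
#2=q depends on [1:r]
#3=p depends on [1:r]
#4=p depends on [3:p]
#5=t depends on [4:p]
#6=p depends on [5:t]
#7=q depends on [2:q]
sources: [0:t]
N(rest) = Σ N(rest − s) over sources s of rest; N(one piece) = 1:
  size 1 → [6]=1  [7]=1
  size 2 → [2,7]=1  [5,6]=1  [6,7]=2
  size 3 → [2,6,7]=3  [4,5,6]=1  [5,6,7]=3
  size 4 → [2,5,6,7]=6  [3,4,5,6]=1  [4,5,6,7]=4
  size 5 → [2,4,5,6,7]=10  [3,4,5,6,7]=5
  size 6 → [2,3,4,5,6,7]=15
  first=0(t) contributes 15

15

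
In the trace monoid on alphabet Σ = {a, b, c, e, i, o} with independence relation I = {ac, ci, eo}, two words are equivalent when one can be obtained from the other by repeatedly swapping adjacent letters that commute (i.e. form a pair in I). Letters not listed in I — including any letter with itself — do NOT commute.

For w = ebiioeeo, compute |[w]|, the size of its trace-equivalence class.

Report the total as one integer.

0(e) covers ∅
1(b) covers 0:e
2(i) covers 1:b
3(i) covers 2:i
4(o) covers 3:i
5(e) covers 3:i
6(e) covers 5:e
7(o) covers 4:o
floor of heap: 0:e
completions by unplaced set U, small U first (add the entries for U minus each lowest piece of U):
  |U|=1: {6}:1  {7}:1
  |U|=2: {4,7}:1  {5,6}:1  {6,7}:2
  |U|=3: {4,6,7}:3  {5,6,7}:3
  |U|=4: {4,5,6,7}:6
  |U|=5: {3,4,5,6,7}:6
  |U|=6: {2,3,4,5,6,7}:6
  start at 0(e): 6

6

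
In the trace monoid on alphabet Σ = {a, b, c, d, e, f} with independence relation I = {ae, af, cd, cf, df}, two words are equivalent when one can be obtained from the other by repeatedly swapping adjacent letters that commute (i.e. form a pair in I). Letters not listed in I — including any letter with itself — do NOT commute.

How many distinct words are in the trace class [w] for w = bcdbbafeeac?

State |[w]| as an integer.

20

piece 0:b — minimal
piece 1:c rests on {0:b}
piece 2:d rests on {0:b}
piece 3:b rests on {1:c, 2:d}
piece 4:b rests on {3:b}
piece 5:a rests on {4:b}
piece 6:f rests on {4:b}
piece 7:e rests on {6:f}
piece 8:e rests on {7:e}
piece 9:a rests on {5:a}
piece 10:c rests on {8:e, 9:a}
minimal pieces: {0:b}
ways to finish when only these pieces remain (= sum over removing one remaining piece with nothing left below it):
  1 left: {10}→1
  2 left: {8,10}→1  {9,10}→1
  3 left: {5,9,10}→1  {7,8,10}→1  {8,9,10}→2
  4 left: {5,8,9,10}→3  {6,7,8,10}→1  {7,8,9,10}→3
  5 left: {5,7,8,9,10}→6  {6,7,8,9,10}→4
  6 left: {5,6,7,8,9,10}→10
  7 left: {4,5,6,7,8,9,10}→10
  8 left: {3,4,5,6,7,8,9,10}→10
  9 left: {1,3,4,5,6,7,8,9,10}→10  {2,3,4,5,6,7,8,9,10}→10
  placing 0:b first → 20 extensions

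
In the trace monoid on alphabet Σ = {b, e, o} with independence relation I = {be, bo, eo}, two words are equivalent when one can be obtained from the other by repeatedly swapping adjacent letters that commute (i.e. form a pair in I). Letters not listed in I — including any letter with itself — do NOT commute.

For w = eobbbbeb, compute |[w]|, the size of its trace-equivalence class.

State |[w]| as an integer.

0(e) covers ∅
1(o) covers ∅
2(b) covers ∅
3(b) covers 2:b
4(b) covers 3:b
5(b) covers 4:b
6(e) covers 0:e
7(b) covers 5:b
floor of heap: 0:e, 1:o, 2:b
completions by unplaced set U, small U first (add the entries for U minus each lowest piece of U):
  |U|=1: {1}:1  {6}:1  {7}:1
  |U|=2: {0,6}:1  {1,6}:2  {1,7}:2  {5,7}:1  {6,7}:2
  |U|=3: {0,1,6}:3  {0,6,7}:3  {1,5,7}:3  {1,6,7}:6  {4,5,7}:1  {5,6,7}:3
  |U|=4: {0,1,6,7}:12  {0,5,6,7}:6  {1,4,5,7}:4  {1,5,6,7}:12  {3,4,5,7}:1  {4,5,6,7}:4
  |U|=5: {0,1,5,6,7}:30  {0,4,5,6,7}:10  {1,3,4,5,7}:5  {1,4,5,6,7}:20  {2,3,4,5,7}:1  {3,4,5,6,7}:5
  |U|=6: {0,1,4,5,6,7}:60  {0,3,4,5,6,7}:15  {1,2,3,4,5,7}:6  {1,3,4,5,6,7}:30  {2,3,4,5,6,7}:6
  start at 0(e): 42
  start at 1(o): 21
  start at 2(b): 105
sum over floor = 168

168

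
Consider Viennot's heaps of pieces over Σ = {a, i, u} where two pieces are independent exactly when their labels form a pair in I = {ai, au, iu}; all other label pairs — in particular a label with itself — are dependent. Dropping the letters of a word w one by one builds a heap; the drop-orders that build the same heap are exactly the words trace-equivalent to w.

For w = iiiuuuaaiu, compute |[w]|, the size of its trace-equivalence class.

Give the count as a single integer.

3150

drop 0:i onto floor
drop 1:i onto {0:i}
drop 2:i onto {1:i}
drop 3:u onto floor
drop 4:u onto {3:u}
drop 5:u onto {4:u}
drop 6:a onto floor
drop 7:a onto {6:a}
drop 8:i onto {2:i}
drop 9:u onto {5:u}
ground layer = {0:i, 3:u, 6:a}
drop-orders for the pieces not yet dropped (sum over which currently-grounded one goes next):
  1 to go: {7} 1  {8} 1  {9} 1
  2 to go: {2,8} 1  {5,9} 1  {6,7} 1  {7,8} 2  {7,9} 2  {8,9} 2
  3 to go: {1,2,8} 1  {2,7,8} 3  {2,8,9} 3  {4,5,9} 1  {5,7,9} 3  {5,8,9} 3  {6,7,8} 3  {6,7,9} 3  {7,8,9} 6
  4 to go: {0,1,2,8} 1  {1,2,7,8} 4  {1,2,8,9} 4  {2,5,8,9} 6  {2,6,7,8} 6  {2,7,8,9} 12  {3,4,5,9} 1  {4,5,7,9} 4  {4,5,8,9} 4  {5,6,7,9} 6  {5,7,8,9} 12  {6,7,8,9} 12
  5 to go: {0,1,2,7,8} 5  {0,1,2,8,9} 5  {1,2,5,8,9} 10  {1,2,6,7,8} 10  {1,2,7,8,9} 20  {2,4,5,8,9} 10  {2,5,7,8,9} 30  {2,6,7,8,9} 30  {3,4,5,7,9} 5  {3,4,5,8,9} 5  {4,5,6,7,9} 10  {4,5,7,8,9} 20  {5,6,7,8,9} 30
  6 to go: {0,1,2,5,8,9} 15  {0,1,2,6,7,8} 15  {0,1,2,7,8,9} 30  {1,2,4,5,8,9} 20  {1,2,5,7,8,9} 60  {1,2,6,7,8,9} 60  {2,3,4,5,8,9} 15  {2,4,5,7,8,9} 60  {2,5,6,7,8,9} 90  {3,4,5,6,7,9} 15  {3,4,5,7,8,9} 30  {4,5,6,7,8,9} 60
  7 to go: {0,1,2,4,5,8,9} 35  {0,1,2,5,7,8,9} 105  {0,1,2,6,7,8,9} 105  {1,2,3,4,5,8,9} 35  {1,2,4,5,7,8,9} 140  {1,2,5,6,7,8,9} 210  {2,3,4,5,7,8,9} 105  {2,4,5,6,7,8,9} 210  {3,4,5,6,7,8,9} 105
  8 to go: {0,1,2,3,4,5,8,9} 70  {0,1,2,4,5,7,8,9} 280  {0,1,2,5,6,7,8,9} 420  {1,2,3,4,5,7,8,9} 280  {1,2,4,5,6,7,8,9} 560  {2,3,4,5,6,7,8,9} 420
  if 0:i drops first: 1260 orders
  if 3:u drops first: 1260 orders
  if 6:a drops first: 630 orders
heap linearizations: 3150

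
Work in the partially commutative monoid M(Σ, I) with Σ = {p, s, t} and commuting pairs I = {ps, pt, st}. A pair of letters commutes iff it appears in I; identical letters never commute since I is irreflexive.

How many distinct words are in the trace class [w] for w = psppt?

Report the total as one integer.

20

piece 0:p — minimal
piece 1:s — minimal
piece 2:p rests on {0:p}
piece 3:p rests on {2:p}
piece 4:t — minimal
minimal pieces: {0:p, 1:s, 4:t}
ways to finish when only these pieces remain (= sum over removing one remaining piece with nothing left below it):
  1 left: {1}→1  {3}→1  {4}→1
  2 left: {1,3}→2  {1,4}→2  {2,3}→1  {3,4}→2
  3 left: {0,2,3}→1  {1,2,3}→3  {1,3,4}→6  {2,3,4}→3
  placing 0:p first → 12 extensions
  placing 1:s first → 4 extensions
  placing 4:t first → 4 extensions
total linear extensions = 20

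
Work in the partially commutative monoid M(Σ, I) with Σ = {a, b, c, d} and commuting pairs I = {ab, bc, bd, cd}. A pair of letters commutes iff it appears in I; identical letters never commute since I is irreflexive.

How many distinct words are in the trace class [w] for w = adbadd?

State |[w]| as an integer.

piece 0:a — minimal
piece 1:d rests on {0:a}
piece 2:b — minimal
piece 3:a rests on {1:d}
piece 4:d rests on {3:a}
piece 5:d rests on {4:d}
minimal pieces: {0:a, 2:b}
ways to finish when only these pieces remain (= sum over removing one remaining piece with nothing left below it):
  1 left: {2}→1  {5}→1
  2 left: {2,5}→2  {4,5}→1
  3 left: {2,4,5}→3  {3,4,5}→1
  4 left: {1,3,4,5}→1  {2,3,4,5}→4
  placing 0:a first → 5 extensions
  placing 2:b first → 1 extensions
total linear extensions = 6

6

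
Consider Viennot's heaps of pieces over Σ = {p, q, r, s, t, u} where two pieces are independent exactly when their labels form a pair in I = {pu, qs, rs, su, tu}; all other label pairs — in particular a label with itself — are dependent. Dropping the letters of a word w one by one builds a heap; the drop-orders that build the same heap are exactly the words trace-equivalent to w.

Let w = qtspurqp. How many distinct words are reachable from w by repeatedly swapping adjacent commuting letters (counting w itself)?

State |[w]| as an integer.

0(q) covers ∅
1(t) covers 0:q
2(s) covers 1:t
3(p) covers 2:s
4(u) covers 0:q
5(r) covers 3:p, 4:u
6(q) covers 5:r
7(p) covers 6:q
floor of heap: 0:q
completions by unplaced set U, small U first (add the entries for U minus each lowest piece of U):
  |U|=1: {7}:1
  |U|=2: {6,7}:1
  |U|=3: {5,6,7}:1
  |U|=4: {3,5,6,7}:1  {4,5,6,7}:1
  |U|=5: {2,3,5,6,7}:1  {3,4,5,6,7}:2
  |U|=6: {1,2,3,5,6,7}:1  {2,3,4,5,6,7}:3
  start at 0(q): 4

4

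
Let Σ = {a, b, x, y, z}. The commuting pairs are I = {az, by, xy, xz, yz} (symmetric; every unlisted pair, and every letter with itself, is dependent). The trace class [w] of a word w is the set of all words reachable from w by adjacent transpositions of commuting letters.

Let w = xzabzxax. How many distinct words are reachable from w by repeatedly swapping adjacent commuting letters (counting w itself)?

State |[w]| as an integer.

piece 0:x — minimal
piece 1:z — minimal
piece 2:a rests on {0:x}
piece 3:b rests on {1:z, 2:a}
piece 4:z rests on {3:b}
piece 5:x rests on {3:b}
piece 6:a rests on {5:x}
piece 7:x rests on {6:a}
minimal pieces: {0:x, 1:z}
ways to finish when only these pieces remain (= sum over removing one remaining piece with nothing left below it):
  1 left: {4}→1  {7}→1
  2 left: {4,7}→2  {6,7}→1
  3 left: {4,6,7}→3  {5,6,7}→1
  4 left: {4,5,6,7}→4
  5 left: {3,4,5,6,7}→4
  6 left: {1,3,4,5,6,7}→4  {2,3,4,5,6,7}→4
  placing 0:x first → 8 extensions
  placing 1:z first → 4 extensions
total linear extensions = 12

12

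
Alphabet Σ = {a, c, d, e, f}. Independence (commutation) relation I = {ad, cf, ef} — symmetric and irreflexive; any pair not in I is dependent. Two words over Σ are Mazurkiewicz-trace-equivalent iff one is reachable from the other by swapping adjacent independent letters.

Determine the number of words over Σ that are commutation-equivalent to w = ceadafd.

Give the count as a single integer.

0(c) covers ∅
1(e) covers 0:c
2(a) covers 1:e
3(d) covers 1:e
4(a) covers 2:a
5(f) covers 3:d, 4:a
6(d) covers 5:f
floor of heap: 0:c
completions by unplaced set U, small U first (add the entries for U minus each lowest piece of U):
  |U|=1: {6}:1
  |U|=2: {5,6}:1
  |U|=3: {3,5,6}:1  {4,5,6}:1
  |U|=4: {2,4,5,6}:1  {3,4,5,6}:2
  |U|=5: {2,3,4,5,6}:3
  start at 0(c): 3

3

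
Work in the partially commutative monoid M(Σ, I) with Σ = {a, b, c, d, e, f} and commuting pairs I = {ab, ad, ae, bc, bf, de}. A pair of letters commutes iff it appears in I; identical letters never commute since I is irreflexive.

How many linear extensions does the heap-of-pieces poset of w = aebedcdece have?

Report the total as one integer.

20

drop 0:a onto floor
drop 1:e onto floor
drop 2:b onto {1:e}
drop 3:e onto {2:b}
drop 4:d onto {2:b}
drop 5:c onto {0:a, 3:e, 4:d}
drop 6:d onto {5:c}
drop 7:e onto {5:c}
drop 8:c onto {6:d, 7:e}
drop 9:e onto {8:c}
ground layer = {0:a, 1:e}
drop-orders for the pieces not yet dropped (sum over which currently-grounded one goes next):
  1 to go: {9} 1
  2 to go: {8,9} 1
  3 to go: {6,8,9} 1  {7,8,9} 1
  4 to go: {6,7,8,9} 2
  5 to go: {5,6,7,8,9} 2
  6 to go: {0,5,6,7,8,9} 2  {3,5,6,7,8,9} 2  {4,5,6,7,8,9} 2
  7 to go: {0,3,5,6,7,8,9} 4  {0,4,5,6,7,8,9} 4  {3,4,5,6,7,8,9} 4
  8 to go: {0,3,4,5,6,7,8,9} 12  {2,3,4,5,6,7,8,9} 4
  if 0:a drops first: 4 orders
  if 1:e drops first: 16 orders
heap linearizations: 20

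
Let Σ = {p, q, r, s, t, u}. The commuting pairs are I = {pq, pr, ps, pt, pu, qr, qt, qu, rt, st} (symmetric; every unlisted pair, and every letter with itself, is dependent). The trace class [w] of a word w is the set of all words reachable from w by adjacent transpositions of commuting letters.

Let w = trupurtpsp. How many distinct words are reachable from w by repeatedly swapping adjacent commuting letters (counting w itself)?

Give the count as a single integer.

720

drop 0:t onto floor
drop 1:r onto floor
drop 2:u onto {0:t, 1:r}
drop 3:p onto floor
drop 4:u onto {2:u}
drop 5:r onto {4:u}
drop 6:t onto {4:u}
drop 7:p onto {3:p}
drop 8:s onto {5:r}
drop 9:p onto {7:p}
ground layer = {0:t, 1:r, 3:p}
drop-orders for the pieces not yet dropped (sum over which currently-grounded one goes next):
  1 to go: {6} 1  {8} 1  {9} 1
  2 to go: {5,8} 1  {6,8} 2  {6,9} 2  {7,9} 1  {8,9} 2
  3 to go: {3,7,9} 1  {5,6,8} 3  {5,8,9} 3  {6,7,9} 3  {6,8,9} 6  {7,8,9} 3
  4 to go: {3,6,7,9} 4  {3,7,8,9} 4  {4,5,6,8} 3  {5,6,8,9} 12  {5,7,8,9} 6  {6,7,8,9} 12
  5 to go: {2,4,5,6,8} 3  {3,5,7,8,9} 10  {3,6,7,8,9} 20  {4,5,6,8,9} 15  {5,6,7,8,9} 30
  6 to go: {0,2,4,5,6,8} 3  {1,2,4,5,6,8} 3  {2,4,5,6,8,9} 18  {3,5,6,7,8,9} 60  {4,5,6,7,8,9} 45
  7 to go: {0,1,2,4,5,6,8} 6  {0,2,4,5,6,8,9} 21  {1,2,4,5,6,8,9} 21  {2,4,5,6,7,8,9} 63  {3,4,5,6,7,8,9} 105
  8 to go: {0,1,2,4,5,6,8,9} 48  {0,2,4,5,6,7,8,9} 84  {1,2,4,5,6,7,8,9} 84  {2,3,4,5,6,7,8,9} 168
  if 0:t drops first: 252 orders
  if 1:r drops first: 252 orders
  if 3:p drops first: 216 orders
heap linearizations: 720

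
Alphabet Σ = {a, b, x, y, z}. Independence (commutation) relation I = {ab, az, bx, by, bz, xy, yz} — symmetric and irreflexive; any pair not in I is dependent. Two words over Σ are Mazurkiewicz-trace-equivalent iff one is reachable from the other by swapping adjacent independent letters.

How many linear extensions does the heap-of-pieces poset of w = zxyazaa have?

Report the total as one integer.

13

0(z) covers ∅
1(x) covers 0:z
2(y) covers ∅
3(a) covers 1:x, 2:y
4(z) covers 1:x
5(a) covers 3:a
6(a) covers 5:a
floor of heap: 0:z, 2:y
completions by unplaced set U, small U first (add the entries for U minus each lowest piece of U):
  |U|=1: {4}:1  {6}:1
  |U|=2: {4,6}:2  {5,6}:1
  |U|=3: {3,5,6}:1  {4,5,6}:3
  |U|=4: {2,3,5,6}:1  {3,4,5,6}:4
  |U|=5: {1,3,4,5,6}:4  {2,3,4,5,6}:5
  start at 0(z): 9
  start at 2(y): 4
sum over floor = 13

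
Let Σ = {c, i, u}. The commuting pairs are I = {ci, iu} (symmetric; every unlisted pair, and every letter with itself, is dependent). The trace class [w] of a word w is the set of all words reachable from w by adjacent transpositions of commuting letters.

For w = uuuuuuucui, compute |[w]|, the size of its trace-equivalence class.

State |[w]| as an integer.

#0=u has no predecessor
#1=u depends on [0:u]
#2=u depends on [1:u]
#3=u depends on [2:u]
#4=u depends on [3:u]
#5=u depends on [4:u]
#6=u depends on [5:u]
#7=c depends on [6:u]
#8=u depends on [7:c]
#9=i has no predecessor
sources: [0:u, 9:i]
N(rest) = Σ N(rest − s) over sources s of rest; N(one piece) = 1:
  size 1 → [8]=1  [9]=1
  size 2 → [7,8]=1  [8,9]=2
  size 3 → [6,7,8]=1  [7,8,9]=3
  size 4 → [5,6,7,8]=1  [6,7,8,9]=4
  size 5 → [4,5,6,7,8]=1  [5,6,7,8,9]=5
  size 6 → [3,4,5,6,7,8]=1  [4,5,6,7,8,9]=6
  size 7 → [2,3,4,5,6,7,8]=1  [3,4,5,6,7,8,9]=7
  size 8 → [1,2,3,4,5,6,7,8]=1  [2,3,4,5,6,7,8,9]=8
  first=0(u) contributes 9
  first=9(i) contributes 1
|[w]| = 10

10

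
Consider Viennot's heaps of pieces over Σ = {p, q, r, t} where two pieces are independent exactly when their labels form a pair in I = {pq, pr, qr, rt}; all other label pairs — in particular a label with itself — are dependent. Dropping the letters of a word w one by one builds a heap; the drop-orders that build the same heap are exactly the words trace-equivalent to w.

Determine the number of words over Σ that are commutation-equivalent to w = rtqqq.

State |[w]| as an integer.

0(r) covers ∅
1(t) covers ∅
2(q) covers 1:t
3(q) covers 2:q
4(q) covers 3:q
floor of heap: 0:r, 1:t
completions by unplaced set U, small U first (add the entries for U minus each lowest piece of U):
  |U|=1: {0}:1  {4}:1
  |U|=2: {0,4}:2  {3,4}:1
  |U|=3: {0,3,4}:3  {2,3,4}:1
  start at 0(r): 1
  start at 1(t): 4
sum over floor = 5

5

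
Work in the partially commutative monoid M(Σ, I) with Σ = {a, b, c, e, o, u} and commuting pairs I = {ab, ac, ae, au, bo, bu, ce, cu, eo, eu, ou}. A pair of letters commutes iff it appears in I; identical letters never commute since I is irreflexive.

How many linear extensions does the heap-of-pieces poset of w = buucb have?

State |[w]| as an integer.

10

drop 0:b onto floor
drop 1:u onto floor
drop 2:u onto {1:u}
drop 3:c onto {0:b}
drop 4:b onto {3:c}
ground layer = {0:b, 1:u}
drop-orders for the pieces not yet dropped (sum over which currently-grounded one goes next):
  1 to go: {2} 1  {4} 1
  2 to go: {1,2} 1  {2,4} 2  {3,4} 1
  3 to go: {0,3,4} 1  {1,2,4} 3  {2,3,4} 3
  if 0:b drops first: 6 orders
  if 1:u drops first: 4 orders
heap linearizations: 10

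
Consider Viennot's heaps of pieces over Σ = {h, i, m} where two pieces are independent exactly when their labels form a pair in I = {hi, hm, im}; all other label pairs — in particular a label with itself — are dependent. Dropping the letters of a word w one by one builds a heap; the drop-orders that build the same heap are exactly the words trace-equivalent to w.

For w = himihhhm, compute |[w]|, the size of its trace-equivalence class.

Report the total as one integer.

piece 0:h — minimal
piece 1:i — minimal
piece 2:m — minimal
piece 3:i rests on {1:i}
piece 4:h rests on {0:h}
piece 5:h rests on {4:h}
piece 6:h rests on {5:h}
piece 7:m rests on {2:m}
minimal pieces: {0:h, 1:i, 2:m}
ways to finish when only these pieces remain (= sum over removing one remaining piece with nothing left below it):
  1 left: {3}→1  {6}→1  {7}→1
  2 left: {1,3}→1  {2,7}→1  {3,6}→2  {3,7}→2  {5,6}→1  {6,7}→2
  3 left: {1,3,6}→3  {1,3,7}→3  {2,3,7}→3  {2,6,7}→3  {3,5,6}→3  {3,6,7}→6  {4,5,6}→1  {5,6,7}→3
  4 left: {0,4,5,6}→1  {1,2,3,7}→6  {1,3,5,6}→6  {1,3,6,7}→12  {2,3,6,7}→12  {2,5,6,7}→6  {3,4,5,6}→4  {3,5,6,7}→12  {4,5,6,7}→4
  5 left: {0,3,4,5,6}→5  {0,4,5,6,7}→5  {1,2,3,6,7}→30  {1,3,4,5,6}→10  {1,3,5,6,7}→30  {2,3,5,6,7}→30  {2,4,5,6,7}→10  {3,4,5,6,7}→20
  6 left: {0,1,3,4,5,6}→15  {0,2,4,5,6,7}→15  {0,3,4,5,6,7}→30  {1,2,3,5,6,7}→90  {1,3,4,5,6,7}→60  {2,3,4,5,6,7}→60
  placing 0:h first → 210 extensions
  placing 1:i first → 105 extensions
  placing 2:m first → 105 extensions
total linear extensions = 420

420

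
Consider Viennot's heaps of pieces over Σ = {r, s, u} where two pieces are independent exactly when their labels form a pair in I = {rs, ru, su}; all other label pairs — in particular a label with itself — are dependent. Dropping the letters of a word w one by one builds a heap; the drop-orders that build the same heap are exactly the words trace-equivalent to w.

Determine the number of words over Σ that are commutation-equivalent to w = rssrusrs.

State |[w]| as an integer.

#0=r has no predecessor
#1=s has no predecessor
#2=s depends on [1:s]
#3=r depends on [0:r]
#4=u has no predecessor
#5=s depends on [2:s]
#6=r depends on [3:r]
#7=s depends on [5:s]
sources: [0:r, 1:s, 4:u]
N(rest) = Σ N(rest − s) over sources s of rest; N(one piece) = 1:
  size 1 → [4]=1  [6]=1  [7]=1
  size 2 → [3,6]=1  [4,6]=2  [4,7]=2  [5,7]=1  [6,7]=2
  size 3 → [0,3,6]=1  [2,5,7]=1  [3,4,6]=3  [3,6,7]=3  [4,5,7]=3  [4,6,7]=6  [5,6,7]=3
  size 4 → [0,3,4,6]=4  [0,3,6,7]=4  [1,2,5,7]=1  [2,4,5,7]=4  [2,5,6,7]=4  [3,4,6,7]=12  [3,5,6,7]=6  [4,5,6,7]=12
  size 5 → [0,3,4,6,7]=20  [0,3,5,6,7]=10  [1,2,4,5,7]=5  [1,2,5,6,7]=5  [2,3,5,6,7]=10  [2,4,5,6,7]=20  [3,4,5,6,7]=30
  size 6 → [0,2,3,5,6,7]=20  [0,3,4,5,6,7]=60  [1,2,3,5,6,7]=15  [1,2,4,5,6,7]=30  [2,3,4,5,6,7]=60
  first=0(r) contributes 105
  first=1(s) contributes 140
  first=4(u) contributes 35
|[w]| = 280

280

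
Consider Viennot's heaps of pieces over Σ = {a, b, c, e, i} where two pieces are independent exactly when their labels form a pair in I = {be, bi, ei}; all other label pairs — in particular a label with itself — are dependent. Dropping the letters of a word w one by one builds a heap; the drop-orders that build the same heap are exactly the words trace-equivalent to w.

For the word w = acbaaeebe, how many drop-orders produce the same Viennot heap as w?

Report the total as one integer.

0(a) covers ∅
1(c) covers 0:a
2(b) covers 1:c
3(a) covers 2:b
4(a) covers 3:a
5(e) covers 4:a
6(e) covers 5:e
7(b) covers 4:a
8(e) covers 6:e
floor of heap: 0:a
completions by unplaced set U, small U first (add the entries for U minus each lowest piece of U):
  |U|=1: {7}:1  {8}:1
  |U|=2: {6,8}:1  {7,8}:2
  |U|=3: {5,6,8}:1  {6,7,8}:3
  |U|=4: {5,6,7,8}:4
  |U|=5: {4,5,6,7,8}:4
  |U|=6: {3,4,5,6,7,8}:4
  |U|=7: {2,3,4,5,6,7,8}:4
  start at 0(a): 4

4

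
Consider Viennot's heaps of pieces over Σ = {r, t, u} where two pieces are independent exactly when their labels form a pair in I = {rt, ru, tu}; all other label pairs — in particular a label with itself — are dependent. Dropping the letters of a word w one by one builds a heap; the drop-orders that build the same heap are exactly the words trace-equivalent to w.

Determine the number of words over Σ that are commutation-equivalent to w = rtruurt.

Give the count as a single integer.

210

piece 0:r — minimal
piece 1:t — minimal
piece 2:r rests on {0:r}
piece 3:u — minimal
piece 4:u rests on {3:u}
piece 5:r rests on {2:r}
piece 6:t rests on {1:t}
minimal pieces: {0:r, 1:t, 3:u}
ways to finish when only these pieces remain (= sum over removing one remaining piece with nothing left below it):
  1 left: {4}→1  {5}→1  {6}→1
  2 left: {1,6}→1  {2,5}→1  {3,4}→1  {4,5}→2  {4,6}→2  {5,6}→2
  3 left: {0,2,5}→1  {1,4,6}→3  {1,5,6}→3  {2,4,5}→3  {2,5,6}→3  {3,4,5}→3  {3,4,6}→3  {4,5,6}→6
  4 left: {0,2,4,5}→4  {0,2,5,6}→4  {1,2,5,6}→6  {1,3,4,6}→6  {1,4,5,6}→12  {2,3,4,5}→6  {2,4,5,6}→12  {3,4,5,6}→12
  5 left: {0,1,2,5,6}→10  {0,2,3,4,5}→10  {0,2,4,5,6}→20  {1,2,4,5,6}→30  {1,3,4,5,6}→30  {2,3,4,5,6}→30
  placing 0:r first → 90 extensions
  placing 1:t first → 60 extensions
  placing 3:u first → 60 extensions
total linear extensions = 210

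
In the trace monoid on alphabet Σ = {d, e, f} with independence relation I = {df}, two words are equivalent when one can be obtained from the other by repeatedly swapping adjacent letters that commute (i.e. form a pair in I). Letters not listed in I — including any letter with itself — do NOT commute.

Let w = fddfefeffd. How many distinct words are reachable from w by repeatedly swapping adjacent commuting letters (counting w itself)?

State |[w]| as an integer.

18

piece 0:f — minimal
piece 1:d — minimal
piece 2:d rests on {1:d}
piece 3:f rests on {0:f}
piece 4:e rests on {2:d, 3:f}
piece 5:f rests on {4:e}
piece 6:e rests on {5:f}
piece 7:f rests on {6:e}
piece 8:f rests on {7:f}
piece 9:d rests on {6:e}
minimal pieces: {0:f, 1:d}
ways to finish when only these pieces remain (= sum over removing one remaining piece with nothing left below it):
  1 left: {8}→1  {9}→1
  2 left: {7,8}→1  {8,9}→2
  3 left: {7,8,9}→3
  4 left: {6,7,8,9}→3
  5 left: {5,6,7,8,9}→3
  6 left: {4,5,6,7,8,9}→3
  7 left: {2,4,5,6,7,8,9}→3  {3,4,5,6,7,8,9}→3
  8 left: {0,3,4,5,6,7,8,9}→3  {1,2,4,5,6,7,8,9}→3  {2,3,4,5,6,7,8,9}→6
  placing 0:f first → 9 extensions
  placing 1:d first → 9 extensions
total linear extensions = 18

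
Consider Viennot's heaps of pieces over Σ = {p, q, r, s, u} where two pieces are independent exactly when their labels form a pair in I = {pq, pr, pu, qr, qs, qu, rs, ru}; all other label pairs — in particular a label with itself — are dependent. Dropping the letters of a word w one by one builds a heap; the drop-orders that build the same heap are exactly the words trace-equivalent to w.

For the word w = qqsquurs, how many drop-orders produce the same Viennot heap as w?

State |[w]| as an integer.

0(q) covers ∅
1(q) covers 0:q
2(s) covers ∅
3(q) covers 1:q
4(u) covers 2:s
5(u) covers 4:u
6(r) covers ∅
7(s) covers 5:u
floor of heap: 0:q, 2:s, 6:r
completions by unplaced set U, small U first (add the entries for U minus each lowest piece of U):
  |U|=1: {3}:1  {6}:1  {7}:1
  |U|=2: {1,3}:1  {3,6}:2  {3,7}:2  {5,7}:1  {6,7}:2
  |U|=3: {0,1,3}:1  {1,3,6}:3  {1,3,7}:3  {3,5,7}:3  {3,6,7}:6  {4,5,7}:1  {5,6,7}:3
  |U|=4: {0,1,3,6}:4  {0,1,3,7}:4  {1,3,5,7}:6  {1,3,6,7}:12  {2,4,5,7}:1  {3,4,5,7}:4  {3,5,6,7}:12  {4,5,6,7}:4
  |U|=5: {0,1,3,5,7}:10  {0,1,3,6,7}:20  {1,3,4,5,7}:10  {1,3,5,6,7}:30  {2,3,4,5,7}:5  {2,4,5,6,7}:5  {3,4,5,6,7}:20
  |U|=6: {0,1,3,4,5,7}:20  {0,1,3,5,6,7}:60  {1,2,3,4,5,7}:15  {1,3,4,5,6,7}:60  {2,3,4,5,6,7}:30
  start at 0(q): 105
  start at 2(s): 140
  start at 6(r): 35
sum over floor = 280

280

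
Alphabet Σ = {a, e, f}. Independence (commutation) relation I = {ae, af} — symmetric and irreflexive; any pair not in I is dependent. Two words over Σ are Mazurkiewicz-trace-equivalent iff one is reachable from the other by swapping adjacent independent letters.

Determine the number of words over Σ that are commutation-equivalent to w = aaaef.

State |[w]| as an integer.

10

piece 0:a — minimal
piece 1:a rests on {0:a}
piece 2:a rests on {1:a}
piece 3:e — minimal
piece 4:f rests on {3:e}
minimal pieces: {0:a, 3:e}
ways to finish when only these pieces remain (= sum over removing one remaining piece with nothing left below it):
  1 left: {2}→1  {4}→1
  2 left: {1,2}→1  {2,4}→2  {3,4}→1
  3 left: {0,1,2}→1  {1,2,4}→3  {2,3,4}→3
  placing 0:a first → 6 extensions
  placing 3:e first → 4 extensions
total linear extensions = 10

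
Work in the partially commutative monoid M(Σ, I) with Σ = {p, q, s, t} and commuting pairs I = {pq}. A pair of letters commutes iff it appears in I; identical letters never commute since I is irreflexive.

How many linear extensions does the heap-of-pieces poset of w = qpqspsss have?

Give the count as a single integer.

drop 0:q onto floor
drop 1:p onto floor
drop 2:q onto {0:q}
drop 3:s onto {1:p, 2:q}
drop 4:p onto {3:s}
drop 5:s onto {4:p}
drop 6:s onto {5:s}
drop 7:s onto {6:s}
ground layer = {0:q, 1:p}
drop-orders for the pieces not yet dropped (sum over which currently-grounded one goes next):
  1 to go: {7} 1
  2 to go: {6,7} 1
  3 to go: {5,6,7} 1
  4 to go: {4,5,6,7} 1
  5 to go: {3,4,5,6,7} 1
  6 to go: {1,3,4,5,6,7} 1  {2,3,4,5,6,7} 1
  if 0:q drops first: 2 orders
  if 1:p drops first: 1 orders
heap linearizations: 3

3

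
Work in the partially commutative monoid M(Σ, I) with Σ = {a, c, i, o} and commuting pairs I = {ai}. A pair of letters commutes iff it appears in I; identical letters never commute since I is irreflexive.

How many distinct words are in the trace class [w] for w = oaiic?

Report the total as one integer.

#0=o has no predecessor
#1=a depends on [0:o]
#2=i depends on [0:o]
#3=i depends on [2:i]
#4=c depends on [1:a, 3:i]
sources: [0:o]
N(rest) = Σ N(rest − s) over sources s of rest; N(one piece) = 1:
  size 1 → [4]=1
  size 2 → [1,4]=1  [3,4]=1
  size 3 → [1,3,4]=2  [2,3,4]=1
  first=0(o) contributes 3

3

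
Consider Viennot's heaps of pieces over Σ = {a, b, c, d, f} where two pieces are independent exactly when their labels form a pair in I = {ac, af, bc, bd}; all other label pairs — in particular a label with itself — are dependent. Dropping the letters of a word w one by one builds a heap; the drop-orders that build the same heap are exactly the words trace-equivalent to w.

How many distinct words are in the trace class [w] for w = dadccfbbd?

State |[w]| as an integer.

3

drop 0:d onto floor
drop 1:a onto {0:d}
drop 2:d onto {1:a}
drop 3:c onto {2:d}
drop 4:c onto {3:c}
drop 5:f onto {4:c}
drop 6:b onto {5:f}
drop 7:b onto {6:b}
drop 8:d onto {5:f}
ground layer = {0:d}
drop-orders for the pieces not yet dropped (sum over which currently-grounded one goes next):
  1 to go: {7} 1  {8} 1
  2 to go: {6,7} 1  {7,8} 2
  3 to go: {6,7,8} 3
  4 to go: {5,6,7,8} 3
  5 to go: {4,5,6,7,8} 3
  6 to go: {3,4,5,6,7,8} 3
  7 to go: {2,3,4,5,6,7,8} 3
  if 0:d drops first: 3 orders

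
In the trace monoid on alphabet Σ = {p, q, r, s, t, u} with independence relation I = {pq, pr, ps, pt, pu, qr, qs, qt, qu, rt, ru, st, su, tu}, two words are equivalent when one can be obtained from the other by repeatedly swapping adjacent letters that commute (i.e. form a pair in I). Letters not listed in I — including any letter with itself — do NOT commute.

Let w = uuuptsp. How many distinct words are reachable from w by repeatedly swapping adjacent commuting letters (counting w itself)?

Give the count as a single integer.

0(u) covers ∅
1(u) covers 0:u
2(u) covers 1:u
3(p) covers ∅
4(t) covers ∅
5(s) covers ∅
6(p) covers 3:p
floor of heap: 0:u, 3:p, 4:t, 5:s
completions by unplaced set U, small U first (add the entries for U minus each lowest piece of U):
  |U|=1: {2}:1  {4}:1  {5}:1  {6}:1
  |U|=2: {1,2}:1  {2,4}:2  {2,5}:2  {2,6}:2  {3,6}:1  {4,5}:2  {4,6}:2  {5,6}:2
  |U|=3: {0,1,2}:1  {1,2,4}:3  {1,2,5}:3  {1,2,6}:3  {2,3,6}:3  {2,4,5}:6  {2,4,6}:6  {2,5,6}:6  {3,4,6}:3  {3,5,6}:3  {4,5,6}:6
  |U|=4: {0,1,2,4}:4  {0,1,2,5}:4  {0,1,2,6}:4  {1,2,3,6}:6  {1,2,4,5}:12  {1,2,4,6}:12  {1,2,5,6}:12  {2,3,4,6}:12  {2,3,5,6}:12  {2,4,5,6}:24  {3,4,5,6}:12
  |U|=5: {0,1,2,3,6}:10  {0,1,2,4,5}:20  {0,1,2,4,6}:20  {0,1,2,5,6}:20  {1,2,3,4,6}:30  {1,2,3,5,6}:30  {1,2,4,5,6}:60  {2,3,4,5,6}:60
  start at 0(u): 180
  start at 3(p): 120
  start at 4(t): 60
  start at 5(s): 60
sum over floor = 420

420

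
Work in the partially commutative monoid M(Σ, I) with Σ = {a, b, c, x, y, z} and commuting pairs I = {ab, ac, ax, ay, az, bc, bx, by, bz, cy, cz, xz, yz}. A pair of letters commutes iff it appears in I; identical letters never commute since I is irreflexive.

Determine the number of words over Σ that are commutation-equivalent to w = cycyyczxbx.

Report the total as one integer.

1800

0(c) covers ∅
1(y) covers ∅
2(c) covers 0:c
3(y) covers 1:y
4(y) covers 3:y
5(c) covers 2:c
6(z) covers ∅
7(x) covers 4:y, 5:c
8(b) covers ∅
9(x) covers 7:x
floor of heap: 0:c, 1:y, 6:z, 8:b
completions by unplaced set U, small U first (add the entries for U minus each lowest piece of U):
  |U|=1: {6}:1  {8}:1  {9}:1
  |U|=2: {6,8}:2  {6,9}:2  {7,9}:1  {8,9}:2
  |U|=3: {4,7,9}:1  {5,7,9}:1  {6,7,9}:3  {6,8,9}:6  {7,8,9}:3
  |U|=4: {2,5,7,9}:1  {3,4,7,9}:1  {4,5,7,9}:2  {4,6,7,9}:4  {4,7,8,9}:4  {5,6,7,9}:4  {5,7,8,9}:4  {6,7,8,9}:12
  |U|=5: {0,2,5,7,9}:1  {1,3,4,7,9}:1  {2,4,5,7,9}:3  {2,5,6,7,9}:5  {2,5,7,8,9}:5  {3,4,5,7,9}:3  {3,4,6,7,9}:5  {3,4,7,8,9}:5  {4,5,6,7,9}:10  {4,5,7,8,9}:10  {4,6,7,8,9}:20  {5,6,7,8,9}:20
  |U|=6: {0,2,4,5,7,9}:4  {0,2,5,6,7,9}:6  {0,2,5,7,8,9}:6  {1,3,4,5,7,9}:4  {1,3,4,6,7,9}:6  {1,3,4,7,8,9}:6  {2,3,4,5,7,9}:6  {2,4,5,6,7,9}:18  {2,4,5,7,8,9}:18  {2,5,6,7,8,9}:30  {3,4,5,6,7,9}:18  {3,4,5,7,8,9}:18  {3,4,6,7,8,9}:30  {4,5,6,7,8,9}:60
  |U|=7: {0,2,3,4,5,7,9}:10  {0,2,4,5,6,7,9}:28  {0,2,4,5,7,8,9}:28  {0,2,5,6,7,8,9}:42  {1,2,3,4,5,7,9}:10  {1,3,4,5,6,7,9}:28  {1,3,4,5,7,8,9}:28  {1,3,4,6,7,8,9}:42  {2,3,4,5,6,7,9}:42  {2,3,4,5,7,8,9}:42  {2,4,5,6,7,8,9}:126  {3,4,5,6,7,8,9}:126
  |U|=8: {0,1,2,3,4,5,7,9}:20  {0,2,3,4,5,6,7,9}:80  {0,2,3,4,5,7,8,9}:80  {0,2,4,5,6,7,8,9}:224  {1,2,3,4,5,6,7,9}:80  {1,2,3,4,5,7,8,9}:80  {1,3,4,5,6,7,8,9}:224  {2,3,4,5,6,7,8,9}:336
  start at 0(c): 720
  start at 1(y): 720
  start at 6(z): 180
  start at 8(b): 180
sum over floor = 1800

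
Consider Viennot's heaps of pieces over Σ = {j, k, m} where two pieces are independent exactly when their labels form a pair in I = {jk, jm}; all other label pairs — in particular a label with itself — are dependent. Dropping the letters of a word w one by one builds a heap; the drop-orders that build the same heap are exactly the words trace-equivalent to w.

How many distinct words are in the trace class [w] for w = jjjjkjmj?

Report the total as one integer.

#0=j has no predecessor
#1=j depends on [0:j]
#2=j depends on [1:j]
#3=j depends on [2:j]
#4=k has no predecessor
#5=j depends on [3:j]
#6=m depends on [4:k]
#7=j depends on [5:j]
sources: [0:j, 4:k]
N(rest) = Σ N(rest − s) over sources s of rest; N(one piece) = 1:
  size 1 → [6]=1  [7]=1
  size 2 → [4,6]=1  [5,7]=1  [6,7]=2
  size 3 → [3,5,7]=1  [4,6,7]=3  [5,6,7]=3
  size 4 → [2,3,5,7]=1  [3,5,6,7]=4  [4,5,6,7]=6
  size 5 → [1,2,3,5,7]=1  [2,3,5,6,7]=5  [3,4,5,6,7]=10
  size 6 → [0,1,2,3,5,7]=1  [1,2,3,5,6,7]=6  [2,3,4,5,6,7]=15
  first=0(j) contributes 21
  first=4(k) contributes 7
|[w]| = 28

28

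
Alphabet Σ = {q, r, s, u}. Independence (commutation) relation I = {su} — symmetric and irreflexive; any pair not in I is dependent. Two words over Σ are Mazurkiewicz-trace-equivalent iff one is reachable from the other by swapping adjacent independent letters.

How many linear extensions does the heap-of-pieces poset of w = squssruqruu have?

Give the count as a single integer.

3

piece 0:s — minimal
piece 1:q rests on {0:s}
piece 2:u rests on {1:q}
piece 3:s rests on {1:q}
piece 4:s rests on {3:s}
piece 5:r rests on {2:u, 4:s}
piece 6:u rests on {5:r}
piece 7:q rests on {6:u}
piece 8:r rests on {7:q}
piece 9:u rests on {8:r}
piece 10:u rests on {9:u}
minimal pieces: {0:s}
ways to finish when only these pieces remain (= sum over removing one remaining piece with nothing left below it):
  1 left: {10}→1
  2 left: {9,10}→1
  3 left: {8,9,10}→1
  4 left: {7,8,9,10}→1
  5 left: {6,7,8,9,10}→1
  6 left: {5,6,7,8,9,10}→1
  7 left: {2,5,6,7,8,9,10}→1  {4,5,6,7,8,9,10}→1
  8 left: {2,4,5,6,7,8,9,10}→2  {3,4,5,6,7,8,9,10}→1
  9 left: {2,3,4,5,6,7,8,9,10}→3
  placing 0:s first → 3 extensions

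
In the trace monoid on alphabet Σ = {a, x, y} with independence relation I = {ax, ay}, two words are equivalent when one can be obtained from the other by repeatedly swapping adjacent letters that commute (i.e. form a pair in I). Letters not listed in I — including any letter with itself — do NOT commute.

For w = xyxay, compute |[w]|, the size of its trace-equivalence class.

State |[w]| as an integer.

5

#0=x has no predecessor
#1=y depends on [0:x]
#2=x depends on [1:y]
#3=a has no predecessor
#4=y depends on [2:x]
sources: [0:x, 3:a]
N(rest) = Σ N(rest − s) over sources s of rest; N(one piece) = 1:
  size 1 → [3]=1  [4]=1
  size 2 → [2,4]=1  [3,4]=2
  size 3 → [1,2,4]=1  [2,3,4]=3
  first=0(x) contributes 4
  first=3(a) contributes 1
|[w]| = 5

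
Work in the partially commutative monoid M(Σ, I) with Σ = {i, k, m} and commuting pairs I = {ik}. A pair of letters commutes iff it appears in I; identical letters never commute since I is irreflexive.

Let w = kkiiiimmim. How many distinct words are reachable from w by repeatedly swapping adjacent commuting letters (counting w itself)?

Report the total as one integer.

15

piece 0:k — minimal
piece 1:k rests on {0:k}
piece 2:i — minimal
piece 3:i rests on {2:i}
piece 4:i rests on {3:i}
piece 5:i rests on {4:i}
piece 6:m rests on {1:k, 5:i}
piece 7:m rests on {6:m}
piece 8:i rests on {7:m}
piece 9:m rests on {8:i}
minimal pieces: {0:k, 2:i}
ways to finish when only these pieces remain (= sum over removing one remaining piece with nothing left below it):
  1 left: {9}→1
  2 left: {8,9}→1
  3 left: {7,8,9}→1
  4 left: {6,7,8,9}→1
  5 left: {1,6,7,8,9}→1  {5,6,7,8,9}→1
  6 left: {0,1,6,7,8,9}→1  {1,5,6,7,8,9}→2  {4,5,6,7,8,9}→1
  7 left: {0,1,5,6,7,8,9}→3  {1,4,5,6,7,8,9}→3  {3,4,5,6,7,8,9}→1
  8 left: {0,1,4,5,6,7,8,9}→6  {1,3,4,5,6,7,8,9}→4  {2,3,4,5,6,7,8,9}→1
  placing 0:k first → 5 extensions
  placing 2:i first → 10 extensions
total linear extensions = 15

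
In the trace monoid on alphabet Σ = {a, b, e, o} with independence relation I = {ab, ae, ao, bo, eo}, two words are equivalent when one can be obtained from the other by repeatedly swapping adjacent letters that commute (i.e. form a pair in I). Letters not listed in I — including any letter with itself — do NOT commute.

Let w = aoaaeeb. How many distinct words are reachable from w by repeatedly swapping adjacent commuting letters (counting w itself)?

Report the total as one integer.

#0=a has no predecessor
#1=o has no predecessor
#2=a depends on [0:a]
#3=a depends on [2:a]
#4=e has no predecessor
#5=e depends on [4:e]
#6=b depends on [5:e]
sources: [0:a, 1:o, 4:e]
N(rest) = Σ N(rest − s) over sources s of rest; N(one piece) = 1:
  size 1 → [1]=1  [3]=1  [6]=1
  size 2 → [1,3]=2  [1,6]=2  [2,3]=1  [3,6]=2  [5,6]=1
  size 3 → [0,2,3]=1  [1,2,3]=3  [1,3,6]=6  [1,5,6]=3  [2,3,6]=3  [3,5,6]=3  [4,5,6]=1
  size 4 → [0,1,2,3]=4  [0,2,3,6]=4  [1,2,3,6]=12  [1,3,5,6]=12  [1,4,5,6]=4  [2,3,5,6]=6  [3,4,5,6]=4
  size 5 → [0,1,2,3,6]=20  [0,2,3,5,6]=10  [1,2,3,5,6]=30  [1,3,4,5,6]=20  [2,3,4,5,6]=10
  first=0(a) contributes 60
  first=1(o) contributes 20
  first=4(e) contributes 60
|[w]| = 140

140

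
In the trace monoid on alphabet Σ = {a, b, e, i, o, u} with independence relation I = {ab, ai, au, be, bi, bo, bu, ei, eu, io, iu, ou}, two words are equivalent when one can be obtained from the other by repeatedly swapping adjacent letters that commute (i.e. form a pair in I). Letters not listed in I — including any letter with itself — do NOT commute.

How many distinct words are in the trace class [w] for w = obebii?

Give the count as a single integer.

90

0(o) covers ∅
1(b) covers ∅
2(e) covers 0:o
3(b) covers 1:b
4(i) covers ∅
5(i) covers 4:i
floor of heap: 0:o, 1:b, 4:i
completions by unplaced set U, small U first (add the entries for U minus each lowest piece of U):
  |U|=1: {2}:1  {3}:1  {5}:1
  |U|=2: {0,2}:1  {1,3}:1  {2,3}:2  {2,5}:2  {3,5}:2  {4,5}:1
  |U|=3: {0,2,3}:3  {0,2,5}:3  {1,2,3}:3  {1,3,5}:3  {2,3,5}:6  {2,4,5}:3  {3,4,5}:3
  |U|=4: {0,1,2,3}:6  {0,2,3,5}:12  {0,2,4,5}:6  {1,2,3,5}:12  {1,3,4,5}:6  {2,3,4,5}:12
  start at 0(o): 30
  start at 1(b): 30
  start at 4(i): 30
sum over floor = 90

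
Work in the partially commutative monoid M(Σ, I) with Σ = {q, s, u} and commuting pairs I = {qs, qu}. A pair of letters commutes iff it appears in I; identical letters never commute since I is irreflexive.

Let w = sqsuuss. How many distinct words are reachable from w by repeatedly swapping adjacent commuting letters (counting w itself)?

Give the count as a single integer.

piece 0:s — minimal
piece 1:q — minimal
piece 2:s rests on {0:s}
piece 3:u rests on {2:s}
piece 4:u rests on {3:u}
piece 5:s rests on {4:u}
piece 6:s rests on {5:s}
minimal pieces: {0:s, 1:q}
ways to finish when only these pieces remain (= sum over removing one remaining piece with nothing left below it):
  1 left: {1}→1  {6}→1
  2 left: {1,6}→2  {5,6}→1
  3 left: {1,5,6}→3  {4,5,6}→1
  4 left: {1,4,5,6}→4  {3,4,5,6}→1
  5 left: {1,3,4,5,6}→5  {2,3,4,5,6}→1
  placing 0:s first → 6 extensions
  placing 1:q first → 1 extensions
total linear extensions = 7

7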